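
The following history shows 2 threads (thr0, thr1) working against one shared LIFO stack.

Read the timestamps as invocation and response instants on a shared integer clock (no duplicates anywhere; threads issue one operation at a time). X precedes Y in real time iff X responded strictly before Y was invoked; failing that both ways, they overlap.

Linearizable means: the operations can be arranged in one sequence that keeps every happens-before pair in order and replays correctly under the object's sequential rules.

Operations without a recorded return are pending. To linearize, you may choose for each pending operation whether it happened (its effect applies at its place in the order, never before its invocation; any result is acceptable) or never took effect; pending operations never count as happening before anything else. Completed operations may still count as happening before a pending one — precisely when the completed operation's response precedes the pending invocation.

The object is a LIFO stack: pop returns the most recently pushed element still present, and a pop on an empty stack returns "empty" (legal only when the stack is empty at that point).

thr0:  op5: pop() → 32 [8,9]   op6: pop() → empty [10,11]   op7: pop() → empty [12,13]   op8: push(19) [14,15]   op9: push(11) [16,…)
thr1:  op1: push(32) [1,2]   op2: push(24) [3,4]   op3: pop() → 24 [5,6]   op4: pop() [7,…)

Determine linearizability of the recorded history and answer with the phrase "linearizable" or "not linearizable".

linearizable

one valid linearization: op1, op2, op3, op5, op4, op6, op7, op8
after step 1 (op1 push(32)): stack <32>
after step 2 (op2 push(24)): stack <32,24>
after step 3 (op3 pop() → 24): stack <32>
after step 4 (op5 pop() → 32): stack <>
after step 5 (op4 pop() (pending, included)): stack <>
after step 6 (op6 pop() → empty): stack <>
after step 7 (op7 pop() → empty): stack <>
after step 8 (op8 push(19)): stack <19>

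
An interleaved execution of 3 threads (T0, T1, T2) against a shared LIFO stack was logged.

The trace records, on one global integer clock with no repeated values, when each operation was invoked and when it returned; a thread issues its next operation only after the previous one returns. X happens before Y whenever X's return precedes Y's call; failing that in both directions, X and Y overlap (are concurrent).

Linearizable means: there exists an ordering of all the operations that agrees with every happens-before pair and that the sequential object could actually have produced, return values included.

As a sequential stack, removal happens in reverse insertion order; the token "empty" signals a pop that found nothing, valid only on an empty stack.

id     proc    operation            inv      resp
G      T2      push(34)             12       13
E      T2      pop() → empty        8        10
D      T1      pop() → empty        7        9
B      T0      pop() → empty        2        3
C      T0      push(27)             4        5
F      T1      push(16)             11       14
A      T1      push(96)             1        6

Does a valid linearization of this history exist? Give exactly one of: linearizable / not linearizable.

events 1..8 are fine; event 9 — the response of D at time 9 — makes the prefix non-linearizable
all 3 real-time-respecting orders fail — 4 completed LIFO stack operations, no legal replay
no escape via the 1 pending operation (E): every completion choice fails
take A, B, C, D (pending dropped): step 2 already fails, because B pop() → empty cannot occur there
take B, A, C, D (pending dropped): step 4 already fails, because D pop() → empty cannot occur there

not linearizable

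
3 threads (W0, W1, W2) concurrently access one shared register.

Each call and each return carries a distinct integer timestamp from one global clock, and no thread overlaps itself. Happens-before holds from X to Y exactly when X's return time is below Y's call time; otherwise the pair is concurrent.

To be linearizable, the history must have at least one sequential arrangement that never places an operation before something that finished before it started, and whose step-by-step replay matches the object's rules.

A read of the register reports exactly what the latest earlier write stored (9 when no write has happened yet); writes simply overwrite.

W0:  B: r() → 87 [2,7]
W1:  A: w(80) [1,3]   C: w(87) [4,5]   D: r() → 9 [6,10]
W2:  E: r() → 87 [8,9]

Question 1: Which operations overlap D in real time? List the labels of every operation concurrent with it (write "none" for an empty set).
Answer: B, E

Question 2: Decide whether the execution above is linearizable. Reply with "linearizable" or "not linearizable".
prefix check: 1..9 passes, 1..10 fails once D's time-10 response joins
7 orders of the 5 completed register ops respect real time; none is legal
take A, B, C, D, E: step 2 already fails, because B r() → 87 cannot occur there
take A, B, C, E, D: step 2 already fails, because B r() → 87 cannot occur there

not linearizable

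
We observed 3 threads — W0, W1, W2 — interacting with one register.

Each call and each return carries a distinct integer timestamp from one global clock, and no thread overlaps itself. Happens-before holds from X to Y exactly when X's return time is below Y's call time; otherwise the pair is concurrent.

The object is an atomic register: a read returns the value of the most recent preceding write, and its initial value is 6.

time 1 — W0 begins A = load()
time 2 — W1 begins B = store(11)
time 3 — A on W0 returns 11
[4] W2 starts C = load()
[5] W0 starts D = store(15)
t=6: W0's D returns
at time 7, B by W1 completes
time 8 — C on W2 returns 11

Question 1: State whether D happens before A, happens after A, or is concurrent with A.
Answer: after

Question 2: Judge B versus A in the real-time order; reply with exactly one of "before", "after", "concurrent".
Answer: concurrent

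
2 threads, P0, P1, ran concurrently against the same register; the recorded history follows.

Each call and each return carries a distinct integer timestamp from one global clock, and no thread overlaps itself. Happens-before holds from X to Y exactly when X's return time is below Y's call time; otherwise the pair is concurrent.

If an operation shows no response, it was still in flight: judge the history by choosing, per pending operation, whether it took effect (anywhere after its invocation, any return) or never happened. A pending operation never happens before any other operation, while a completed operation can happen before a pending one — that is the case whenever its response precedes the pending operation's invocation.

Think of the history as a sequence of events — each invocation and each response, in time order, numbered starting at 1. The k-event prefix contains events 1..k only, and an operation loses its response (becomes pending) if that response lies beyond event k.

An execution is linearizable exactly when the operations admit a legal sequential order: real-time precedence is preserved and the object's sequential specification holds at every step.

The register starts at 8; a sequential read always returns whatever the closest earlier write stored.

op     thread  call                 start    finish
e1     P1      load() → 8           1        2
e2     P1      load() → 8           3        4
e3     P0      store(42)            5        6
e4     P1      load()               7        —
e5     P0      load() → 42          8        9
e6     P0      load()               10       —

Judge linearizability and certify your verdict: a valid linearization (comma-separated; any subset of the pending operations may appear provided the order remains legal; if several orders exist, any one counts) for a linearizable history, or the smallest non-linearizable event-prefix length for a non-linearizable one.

linearizable — witness: e1, e2, e3, e4, e5

after step 1 (e1 load() → 8): value 8
after step 2 (e2 load() → 8): value 8
after step 3 (e3 store(42)): value 42
after step 4 (e4 load() (pending, included)): value 42
after step 5 (e5 load() → 42): value 42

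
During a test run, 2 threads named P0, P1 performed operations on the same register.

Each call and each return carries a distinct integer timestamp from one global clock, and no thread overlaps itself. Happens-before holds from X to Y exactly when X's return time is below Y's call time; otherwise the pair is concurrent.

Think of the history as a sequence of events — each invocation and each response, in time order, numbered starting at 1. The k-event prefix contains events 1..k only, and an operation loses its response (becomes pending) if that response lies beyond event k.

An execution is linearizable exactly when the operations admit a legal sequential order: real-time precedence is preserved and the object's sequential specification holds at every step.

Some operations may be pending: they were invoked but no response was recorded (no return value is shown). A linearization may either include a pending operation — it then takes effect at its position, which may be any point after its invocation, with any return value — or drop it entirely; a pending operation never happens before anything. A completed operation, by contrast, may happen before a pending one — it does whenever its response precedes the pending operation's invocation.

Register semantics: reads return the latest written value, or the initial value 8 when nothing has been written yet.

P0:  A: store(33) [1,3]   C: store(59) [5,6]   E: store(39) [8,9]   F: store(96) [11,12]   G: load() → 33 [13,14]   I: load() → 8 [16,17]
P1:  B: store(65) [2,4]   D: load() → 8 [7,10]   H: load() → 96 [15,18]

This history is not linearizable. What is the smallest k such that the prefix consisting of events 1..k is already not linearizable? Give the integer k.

10

events 1..9 are linearizable, e.g. via A, B, C, D, E:
step 1: A store(33) — value 33
step 2: B store(65) — value 65
step 3: C store(59) — value 59
step 4: D load() (pending, included) — value 59
step 5: E store(39) — value 39
event 10 — D's response, time 10 — after it, nothing linearizes
e.g. A, B, C, D, E: illegal at step 4, since D load() → 8 cannot apply there
e.g. A, B, C, E, D: illegal at step 5, since D load() → 8 cannot apply there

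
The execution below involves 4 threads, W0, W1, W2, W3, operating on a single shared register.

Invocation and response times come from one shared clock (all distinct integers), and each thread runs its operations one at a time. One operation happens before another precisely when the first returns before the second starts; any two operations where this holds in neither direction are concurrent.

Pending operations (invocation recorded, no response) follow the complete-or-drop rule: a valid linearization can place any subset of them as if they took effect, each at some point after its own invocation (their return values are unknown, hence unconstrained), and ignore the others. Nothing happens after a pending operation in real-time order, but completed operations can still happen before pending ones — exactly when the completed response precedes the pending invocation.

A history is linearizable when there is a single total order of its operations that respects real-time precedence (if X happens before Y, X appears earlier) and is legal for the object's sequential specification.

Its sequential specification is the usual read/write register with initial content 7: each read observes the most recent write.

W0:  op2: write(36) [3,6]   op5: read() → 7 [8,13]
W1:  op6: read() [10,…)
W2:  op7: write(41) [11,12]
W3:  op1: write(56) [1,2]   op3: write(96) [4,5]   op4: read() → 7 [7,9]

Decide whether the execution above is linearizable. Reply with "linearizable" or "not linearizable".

not linearizable

already the first 9 events (up to op4's response at time 9) admit no linearization; the first 8 still do
2 orders of the 4 completed register ops respect real time; none is legal
no completion choice of the 1 pending operation (op5) rescues it — every subset was tried
sample order op1, op2, op3, op4 (pending dropped) stalls at step 4 — op4 read() → 7 has no legal effect
sample order op1, op3, op2, op4 (pending dropped) stalls at step 4 — op4 read() → 7 has no legal effect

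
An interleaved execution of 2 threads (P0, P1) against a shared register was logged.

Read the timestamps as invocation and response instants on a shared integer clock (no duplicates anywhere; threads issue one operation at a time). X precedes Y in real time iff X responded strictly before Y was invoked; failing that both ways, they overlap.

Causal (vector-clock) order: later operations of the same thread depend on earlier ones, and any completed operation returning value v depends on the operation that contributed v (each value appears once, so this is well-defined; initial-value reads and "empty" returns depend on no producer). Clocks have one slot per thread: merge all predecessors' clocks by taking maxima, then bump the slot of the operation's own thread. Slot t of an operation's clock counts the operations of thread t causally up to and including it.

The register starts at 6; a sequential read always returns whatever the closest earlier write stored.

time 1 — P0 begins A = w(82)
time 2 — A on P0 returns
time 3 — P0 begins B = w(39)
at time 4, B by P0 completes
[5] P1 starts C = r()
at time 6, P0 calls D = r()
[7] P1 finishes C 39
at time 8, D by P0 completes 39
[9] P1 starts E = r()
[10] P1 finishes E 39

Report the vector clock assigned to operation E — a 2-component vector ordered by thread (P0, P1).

(2, 2)

A, invoked 1, has no incoming edges; only P0's bump applies → (1, 0)
B, invoked 3, takes VC(A)=(1, 0) under max, adds 1 for P0 → (2, 0)
C, invoked 5, takes VC(B)=(2, 0) under max, adds 1 for P1 → (2, 1)
D, invoked 6, takes VC(B)=(2, 0) under max, adds 1 for P0 → (3, 0)
E, invoked 9, takes VC(B)=(2, 0), VC(C)=(2, 1) under max, adds 1 for P1 → (2, 2)
target: VC(E) = (2, 2)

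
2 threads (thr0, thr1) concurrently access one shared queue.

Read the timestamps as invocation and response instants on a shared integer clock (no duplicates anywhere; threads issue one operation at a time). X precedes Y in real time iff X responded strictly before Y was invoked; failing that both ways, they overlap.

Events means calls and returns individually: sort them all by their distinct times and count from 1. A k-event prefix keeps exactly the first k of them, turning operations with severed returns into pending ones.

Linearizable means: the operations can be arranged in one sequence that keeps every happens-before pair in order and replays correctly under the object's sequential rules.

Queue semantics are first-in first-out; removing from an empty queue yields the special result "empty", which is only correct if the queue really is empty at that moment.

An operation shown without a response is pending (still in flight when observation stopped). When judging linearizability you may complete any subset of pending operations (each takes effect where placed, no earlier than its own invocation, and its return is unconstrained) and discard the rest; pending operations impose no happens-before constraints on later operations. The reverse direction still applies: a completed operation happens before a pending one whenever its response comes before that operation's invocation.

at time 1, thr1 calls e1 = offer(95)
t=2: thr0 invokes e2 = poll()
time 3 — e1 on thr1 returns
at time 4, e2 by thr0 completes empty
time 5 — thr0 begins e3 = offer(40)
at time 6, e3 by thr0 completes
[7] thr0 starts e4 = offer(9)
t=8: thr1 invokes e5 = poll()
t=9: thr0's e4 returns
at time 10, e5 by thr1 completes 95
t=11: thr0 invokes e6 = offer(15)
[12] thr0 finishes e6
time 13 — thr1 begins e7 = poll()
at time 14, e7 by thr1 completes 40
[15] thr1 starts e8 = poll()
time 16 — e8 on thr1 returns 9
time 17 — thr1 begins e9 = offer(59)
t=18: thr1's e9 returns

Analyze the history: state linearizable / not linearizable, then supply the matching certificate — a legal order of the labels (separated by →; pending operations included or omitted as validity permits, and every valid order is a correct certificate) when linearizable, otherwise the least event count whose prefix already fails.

linearizable — witness: e2 → e1 → e3 → e4 → e5 → e6 → e7 → e8 → e9

1. e2 poll() → empty, leaving queue <>
2. e1 offer(95), leaving queue <95>
3. e3 offer(40), leaving queue <95,40>
4. e4 offer(9), leaving queue <95,40,9>
5. e5 poll() → 95, leaving queue <40,9>
6. e6 offer(15), leaving queue <40,9,15>
7. e7 poll() → 40, leaving queue <9,15>
8. e8 poll() → 9, leaving queue <15>
9. e9 offer(59), leaving queue <15,59>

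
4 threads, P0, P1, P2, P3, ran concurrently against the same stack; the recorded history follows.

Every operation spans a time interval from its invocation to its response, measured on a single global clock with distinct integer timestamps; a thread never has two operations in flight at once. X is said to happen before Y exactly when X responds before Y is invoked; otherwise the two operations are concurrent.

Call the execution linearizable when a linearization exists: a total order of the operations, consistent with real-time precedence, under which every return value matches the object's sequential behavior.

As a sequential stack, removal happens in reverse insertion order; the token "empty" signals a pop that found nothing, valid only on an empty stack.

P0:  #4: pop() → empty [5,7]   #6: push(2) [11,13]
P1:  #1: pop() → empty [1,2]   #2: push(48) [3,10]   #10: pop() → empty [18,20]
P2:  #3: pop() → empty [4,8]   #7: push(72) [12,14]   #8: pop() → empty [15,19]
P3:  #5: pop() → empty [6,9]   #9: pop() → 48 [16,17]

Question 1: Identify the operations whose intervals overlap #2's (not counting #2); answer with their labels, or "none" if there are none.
concurrent with #2 ([3,10]): every op whose interval crosses 3..10
#1 [1,2]: before
#3 [4,8]: concurrent
#4 [5,7]: concurrent
#5 [6,9]: concurrent
#6 [11,13]: after
#7 [12,14]: after
#8 [15,19]: after
#9 [16,17]: after
#10 [18,20]: after

#3, #4, #5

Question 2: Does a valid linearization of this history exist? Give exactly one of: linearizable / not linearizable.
already the first 17 events (up to #9's response at time 17) admit no linearization; the first 16 still do
8 completed operations, 48 real-time-consistent orders — every stack replay fails
no completion choice of the 1 pending operation (#8) rescues it — every subset was tried
sample order #1, #2, #3, #4, #5, #6, #7, #9 (pending dropped) stalls at step 3 — #3 pop() → empty has no legal effect
sample order #1, #2, #3, #4, #5, #7, #6, #9 (pending dropped) stalls at step 3 — #3 pop() → empty has no legal effect

not linearizable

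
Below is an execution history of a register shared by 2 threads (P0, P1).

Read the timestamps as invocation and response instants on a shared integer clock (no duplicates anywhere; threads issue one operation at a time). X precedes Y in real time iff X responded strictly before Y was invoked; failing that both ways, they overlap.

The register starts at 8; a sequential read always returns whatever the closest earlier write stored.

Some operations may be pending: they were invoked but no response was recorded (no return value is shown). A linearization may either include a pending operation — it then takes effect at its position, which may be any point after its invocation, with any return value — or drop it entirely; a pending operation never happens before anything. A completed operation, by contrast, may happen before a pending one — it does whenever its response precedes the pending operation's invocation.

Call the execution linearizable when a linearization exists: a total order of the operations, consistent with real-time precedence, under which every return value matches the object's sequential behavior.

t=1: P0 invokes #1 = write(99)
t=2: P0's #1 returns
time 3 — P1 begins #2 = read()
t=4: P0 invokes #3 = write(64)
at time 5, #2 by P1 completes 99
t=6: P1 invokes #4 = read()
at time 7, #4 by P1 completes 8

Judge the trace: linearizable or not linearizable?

not linearizable

already the first 7 events (up to #4's response at time 7) admit no linearization; the first 6 still do
the completed operations (3 total) allow one real-time order; the register replay rejects it
no completion choice of the 1 pending operation (#3) rescues it — every subset was tried
take #1, #2, #4 (pending dropped): step 3 already fails, because #4 read() → 8 cannot occur there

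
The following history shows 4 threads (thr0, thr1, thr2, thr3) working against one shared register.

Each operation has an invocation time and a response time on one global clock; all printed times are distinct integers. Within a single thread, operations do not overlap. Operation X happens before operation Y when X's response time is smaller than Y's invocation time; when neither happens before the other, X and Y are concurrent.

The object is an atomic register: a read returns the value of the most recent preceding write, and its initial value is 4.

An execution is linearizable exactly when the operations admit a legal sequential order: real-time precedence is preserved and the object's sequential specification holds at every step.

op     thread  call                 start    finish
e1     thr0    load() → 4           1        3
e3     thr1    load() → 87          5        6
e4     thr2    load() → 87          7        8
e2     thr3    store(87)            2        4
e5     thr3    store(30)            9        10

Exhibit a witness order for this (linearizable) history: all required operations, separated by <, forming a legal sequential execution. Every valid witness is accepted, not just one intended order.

step 1: e1 load() → 4 — value 4
step 2: e2 store(87) — value 87
step 3: e3 load() → 87 — value 87
step 4: e4 load() → 87 — value 87
step 5: e5 store(30) — value 30

e1 < e2 < e3 < e4 < e5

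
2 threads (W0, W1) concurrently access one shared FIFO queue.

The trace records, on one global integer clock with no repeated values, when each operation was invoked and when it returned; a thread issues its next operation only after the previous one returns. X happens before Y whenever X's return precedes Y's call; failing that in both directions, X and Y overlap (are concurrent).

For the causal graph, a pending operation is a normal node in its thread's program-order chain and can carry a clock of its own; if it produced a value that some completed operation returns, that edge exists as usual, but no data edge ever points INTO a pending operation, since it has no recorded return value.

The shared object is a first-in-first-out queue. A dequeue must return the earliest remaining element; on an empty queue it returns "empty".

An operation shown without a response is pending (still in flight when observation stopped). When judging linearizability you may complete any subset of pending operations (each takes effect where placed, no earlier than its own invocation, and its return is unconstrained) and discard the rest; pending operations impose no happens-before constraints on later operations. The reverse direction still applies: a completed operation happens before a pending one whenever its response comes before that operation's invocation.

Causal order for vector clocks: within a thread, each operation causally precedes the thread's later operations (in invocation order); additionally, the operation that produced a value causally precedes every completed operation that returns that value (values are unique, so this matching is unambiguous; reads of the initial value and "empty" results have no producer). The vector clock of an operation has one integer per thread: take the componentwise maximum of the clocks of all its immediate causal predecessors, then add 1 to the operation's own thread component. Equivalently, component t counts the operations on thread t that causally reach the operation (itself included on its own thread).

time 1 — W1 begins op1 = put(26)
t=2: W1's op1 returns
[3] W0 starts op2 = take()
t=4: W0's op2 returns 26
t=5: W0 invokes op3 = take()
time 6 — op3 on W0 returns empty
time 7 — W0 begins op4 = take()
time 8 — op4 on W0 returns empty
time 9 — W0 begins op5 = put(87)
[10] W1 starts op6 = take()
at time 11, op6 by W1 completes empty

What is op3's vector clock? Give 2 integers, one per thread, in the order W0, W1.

invoked at 1, op1 has no predecessors; its own W1 bump gives (0, 1)
invoked at 10, op6 merges VC(op1)=(0, 1) and bumps W1's slot → (0, 2)
invoked at 3, op2 merges VC(op1)=(0, 1) and bumps W0's slot → (1, 1)
invoked at 5, op3 merges VC(op2)=(1, 1) and bumps W0's slot → (2, 1)
invoked at 7, op4 merges VC(op3)=(2, 1) and bumps W0's slot → (3, 1)
invoked at 9, op5 merges VC(op4)=(3, 1) and bumps W0's slot → (4, 1)
target: VC(op3) = (2, 1)

(2, 1)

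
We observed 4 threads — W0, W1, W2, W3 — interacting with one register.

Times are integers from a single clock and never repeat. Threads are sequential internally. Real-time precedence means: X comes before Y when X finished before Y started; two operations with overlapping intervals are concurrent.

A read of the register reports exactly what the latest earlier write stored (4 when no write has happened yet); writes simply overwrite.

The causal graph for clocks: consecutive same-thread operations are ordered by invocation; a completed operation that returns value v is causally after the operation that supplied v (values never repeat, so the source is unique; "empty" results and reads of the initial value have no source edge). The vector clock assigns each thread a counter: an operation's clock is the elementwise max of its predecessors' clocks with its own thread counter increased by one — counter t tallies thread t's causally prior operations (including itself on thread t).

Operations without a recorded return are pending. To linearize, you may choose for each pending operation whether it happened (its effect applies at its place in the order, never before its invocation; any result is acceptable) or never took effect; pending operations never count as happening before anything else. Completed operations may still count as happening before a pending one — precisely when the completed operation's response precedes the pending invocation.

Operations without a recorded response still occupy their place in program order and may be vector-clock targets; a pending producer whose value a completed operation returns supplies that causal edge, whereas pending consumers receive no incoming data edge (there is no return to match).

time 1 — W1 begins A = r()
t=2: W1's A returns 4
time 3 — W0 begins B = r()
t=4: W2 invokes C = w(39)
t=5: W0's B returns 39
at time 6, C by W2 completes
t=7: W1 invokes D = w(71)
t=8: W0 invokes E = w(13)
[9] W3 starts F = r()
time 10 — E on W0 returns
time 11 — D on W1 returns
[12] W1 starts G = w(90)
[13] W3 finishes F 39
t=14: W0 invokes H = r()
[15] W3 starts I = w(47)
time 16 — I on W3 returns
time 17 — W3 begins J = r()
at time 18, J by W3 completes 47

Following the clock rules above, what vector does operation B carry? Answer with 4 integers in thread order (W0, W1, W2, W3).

VC(C, invoked at 4): no causal predecessors; +1 on W2 → (0, 0, 1, 0)
VC(A, invoked at 1): no causal predecessors; +1 on W1 → (0, 1, 0, 0)
from VC(C)=(0, 0, 1, 0), F (invoked 9) maxes components and bumps W3 → (0, 0, 1, 1)
from VC(A)=(0, 1, 0, 0), D (invoked 7) maxes components and bumps W1 → (0, 2, 0, 0)
from VC(C)=(0, 0, 1, 0), B (invoked 3) maxes components and bumps W0 → (1, 0, 1, 0)
from VC(F)=(0, 0, 1, 1), I (invoked 15) maxes components and bumps W3 → (0, 0, 1, 2)
from VC(D)=(0, 2, 0, 0), G (invoked 12) maxes components and bumps W1 → (0, 3, 0, 0)
from VC(B)=(1, 0, 1, 0), E (invoked 8) maxes components and bumps W0 → (2, 0, 1, 0)
from VC(I)=(0, 0, 1, 2), J (invoked 17) maxes components and bumps W3 → (0, 0, 1, 3)
from VC(E)=(2, 0, 1, 0), H (invoked 14) maxes components and bumps W0 → (3, 0, 1, 0)
target: VC(B) = (1, 0, 1, 0)

(1, 0, 1, 0)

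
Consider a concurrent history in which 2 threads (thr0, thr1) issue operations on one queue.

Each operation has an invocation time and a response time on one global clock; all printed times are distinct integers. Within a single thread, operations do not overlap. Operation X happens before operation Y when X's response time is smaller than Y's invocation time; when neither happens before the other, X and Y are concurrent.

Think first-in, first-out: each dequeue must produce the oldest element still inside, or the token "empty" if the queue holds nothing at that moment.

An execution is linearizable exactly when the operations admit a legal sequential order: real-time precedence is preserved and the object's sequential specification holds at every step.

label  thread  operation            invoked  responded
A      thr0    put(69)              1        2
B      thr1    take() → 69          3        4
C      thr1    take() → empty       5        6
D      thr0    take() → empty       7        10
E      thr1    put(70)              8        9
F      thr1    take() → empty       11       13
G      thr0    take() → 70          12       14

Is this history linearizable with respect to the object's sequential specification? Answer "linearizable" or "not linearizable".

linearizable

a witness: A, B, C, D, E, G, F
1. A put(69), leaving queue <69>
2. B take() → 69, leaving queue <>
3. C take() → empty, leaving queue <>
4. D take() → empty, leaving queue <>
5. E put(70), leaving queue <70>
6. G take() → 70, leaving queue <>
7. F take() → empty, leaving queue <>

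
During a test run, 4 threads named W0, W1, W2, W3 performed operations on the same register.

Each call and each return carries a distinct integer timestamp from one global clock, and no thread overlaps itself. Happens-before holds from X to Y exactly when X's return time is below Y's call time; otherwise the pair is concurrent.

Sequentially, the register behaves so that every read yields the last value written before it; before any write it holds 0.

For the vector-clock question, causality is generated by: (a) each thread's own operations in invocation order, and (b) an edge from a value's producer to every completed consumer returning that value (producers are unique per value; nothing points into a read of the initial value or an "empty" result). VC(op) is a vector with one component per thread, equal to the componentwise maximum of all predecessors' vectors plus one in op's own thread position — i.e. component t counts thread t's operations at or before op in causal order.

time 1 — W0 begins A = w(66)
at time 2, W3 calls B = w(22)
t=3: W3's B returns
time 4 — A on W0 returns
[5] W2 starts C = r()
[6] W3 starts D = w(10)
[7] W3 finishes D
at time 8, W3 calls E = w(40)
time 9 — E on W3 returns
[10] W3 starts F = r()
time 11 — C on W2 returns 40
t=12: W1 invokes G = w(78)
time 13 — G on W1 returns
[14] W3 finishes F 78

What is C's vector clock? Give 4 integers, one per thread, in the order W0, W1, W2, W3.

(0, 0, 1, 3)

B, invoked 2, has no incoming edges; only W3's bump applies → (0, 0, 0, 1)
G, invoked 12, has no incoming edges; only W1's bump applies → (0, 1, 0, 0)
A, invoked 1, has no incoming edges; only W0's bump applies → (1, 0, 0, 0)
merge at D (invoked 6): VC(B)=(0, 0, 0, 1), own-thread bump on W3 → (0, 0, 0, 2)
merge at E (invoked 8): VC(D)=(0, 0, 0, 2), own-thread bump on W3 → (0, 0, 0, 3)
merge at C (invoked 5): VC(E)=(0, 0, 0, 3), own-thread bump on W2 → (0, 0, 1, 3)
merge at F (invoked 10): VC(E)=(0, 0, 0, 3), VC(G)=(0, 1, 0, 0), own-thread bump on W3 → (0, 1, 0, 4)
target: VC(C) = (0, 0, 1, 3)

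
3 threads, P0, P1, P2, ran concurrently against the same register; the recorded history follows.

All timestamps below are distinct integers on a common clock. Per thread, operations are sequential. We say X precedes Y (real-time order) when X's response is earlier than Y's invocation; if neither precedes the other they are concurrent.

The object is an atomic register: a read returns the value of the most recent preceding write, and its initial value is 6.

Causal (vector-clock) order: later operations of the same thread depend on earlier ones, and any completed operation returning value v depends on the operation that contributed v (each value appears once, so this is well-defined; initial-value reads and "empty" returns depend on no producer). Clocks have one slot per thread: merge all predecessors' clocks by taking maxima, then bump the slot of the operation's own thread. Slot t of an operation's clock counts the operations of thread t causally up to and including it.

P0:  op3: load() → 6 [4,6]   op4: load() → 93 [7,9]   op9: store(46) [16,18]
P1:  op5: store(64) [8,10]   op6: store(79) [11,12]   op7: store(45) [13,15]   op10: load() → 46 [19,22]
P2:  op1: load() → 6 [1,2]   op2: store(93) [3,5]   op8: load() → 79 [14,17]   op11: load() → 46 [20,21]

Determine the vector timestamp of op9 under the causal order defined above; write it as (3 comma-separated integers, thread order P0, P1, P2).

no predecessors for op1 (invoked 1): P2 increments from zero → (0, 0, 1)
no predecessors for op5 (invoked 8): P1 increments from zero → (0, 1, 0)
no predecessors for op3 (invoked 4): P0 increments from zero → (1, 0, 0)
op2 (invocation 3): componentwise max over VC(op1)=(0, 0, 1), +1 at P2, giving (0, 0, 2)
op6 (invocation 11): componentwise max over VC(op5)=(0, 1, 0), +1 at P1, giving (0, 2, 0)
op7 (invocation 13): componentwise max over VC(op6)=(0, 2, 0), +1 at P1, giving (0, 3, 0)
op4 (invocation 7): componentwise max over VC(op2)=(0, 0, 2), VC(op3)=(1, 0, 0), +1 at P0, giving (2, 0, 2)
op8 (invocation 14): componentwise max over VC(op2)=(0, 0, 2), VC(op6)=(0, 2, 0), +1 at P2, giving (0, 2, 3)
op9 (invocation 16): componentwise max over VC(op4)=(2, 0, 2), +1 at P0, giving (3, 0, 2)
op11 (invocation 20): componentwise max over VC(op8)=(0, 2, 3), VC(op9)=(3, 0, 2), +1 at P2, giving (3, 2, 4)
op10 (invocation 19): componentwise max over VC(op7)=(0, 3, 0), VC(op9)=(3, 0, 2), +1 at P1, giving (3, 4, 2)
target: VC(op9) = (3, 0, 2)

(3, 0, 2)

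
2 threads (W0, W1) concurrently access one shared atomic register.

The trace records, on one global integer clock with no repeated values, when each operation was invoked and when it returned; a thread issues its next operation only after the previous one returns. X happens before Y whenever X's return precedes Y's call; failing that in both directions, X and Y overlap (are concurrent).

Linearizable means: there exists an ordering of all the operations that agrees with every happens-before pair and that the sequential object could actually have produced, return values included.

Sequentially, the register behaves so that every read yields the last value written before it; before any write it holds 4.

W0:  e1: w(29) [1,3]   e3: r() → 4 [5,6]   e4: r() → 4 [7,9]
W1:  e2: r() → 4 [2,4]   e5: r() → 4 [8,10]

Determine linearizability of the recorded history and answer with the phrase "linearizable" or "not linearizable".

not linearizable

already the first 6 events (up to e3's response at time 6) admit no linearization; the first 5 still do
real-time-consistent orders of the 3 completed operations: 2 — all fail the atomic register replay
take e1, e2, e3: step 2 already fails, because e2 r() → 4 cannot occur there
take e2, e1, e3: step 3 already fails, because e3 r() → 4 cannot occur there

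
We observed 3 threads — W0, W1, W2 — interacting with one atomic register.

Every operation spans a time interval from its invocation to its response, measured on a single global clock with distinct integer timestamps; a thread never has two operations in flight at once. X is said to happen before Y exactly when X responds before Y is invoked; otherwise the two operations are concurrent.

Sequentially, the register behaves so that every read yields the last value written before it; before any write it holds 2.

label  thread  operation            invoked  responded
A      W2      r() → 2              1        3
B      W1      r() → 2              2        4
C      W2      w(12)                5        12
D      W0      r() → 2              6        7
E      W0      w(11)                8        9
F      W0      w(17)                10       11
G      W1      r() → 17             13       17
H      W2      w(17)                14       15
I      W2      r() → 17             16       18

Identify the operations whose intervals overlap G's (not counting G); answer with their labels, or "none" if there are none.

concurrent with G ([13,17]): every op whose interval crosses 13..17
A [1,3]: before
B [2,4]: before
C [5,12]: before
D [6,7]: before
E [8,9]: before
F [10,11]: before
H [14,15]: concurrent
I [16,18]: concurrent

H, I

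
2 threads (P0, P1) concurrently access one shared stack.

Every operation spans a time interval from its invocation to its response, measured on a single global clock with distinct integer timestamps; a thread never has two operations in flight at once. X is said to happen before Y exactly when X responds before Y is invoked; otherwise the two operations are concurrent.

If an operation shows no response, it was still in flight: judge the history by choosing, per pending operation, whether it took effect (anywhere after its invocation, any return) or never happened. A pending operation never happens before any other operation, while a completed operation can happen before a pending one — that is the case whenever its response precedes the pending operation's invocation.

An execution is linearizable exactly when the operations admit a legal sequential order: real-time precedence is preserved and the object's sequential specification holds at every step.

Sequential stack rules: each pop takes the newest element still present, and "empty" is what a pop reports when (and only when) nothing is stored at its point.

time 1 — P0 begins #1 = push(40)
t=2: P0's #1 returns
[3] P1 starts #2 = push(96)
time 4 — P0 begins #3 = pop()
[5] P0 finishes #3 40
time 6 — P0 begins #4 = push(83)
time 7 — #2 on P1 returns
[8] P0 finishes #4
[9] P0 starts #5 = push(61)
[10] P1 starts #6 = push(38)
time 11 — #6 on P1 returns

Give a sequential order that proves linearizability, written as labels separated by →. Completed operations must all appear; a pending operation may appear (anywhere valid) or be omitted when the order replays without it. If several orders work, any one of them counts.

#1 → #3 → #2 → #4 → #5 → #6

after step 1 (#1 push(40)): stack <40>
after step 2 (#3 pop() → 40): stack <>
after step 3 (#2 push(96)): stack <96>
after step 4 (#4 push(83)): stack <96,83>
after step 5 (#5 push(61) (pending, included)): stack <96,83,61>
after step 6 (#6 push(38)): stack <96,83,61,38>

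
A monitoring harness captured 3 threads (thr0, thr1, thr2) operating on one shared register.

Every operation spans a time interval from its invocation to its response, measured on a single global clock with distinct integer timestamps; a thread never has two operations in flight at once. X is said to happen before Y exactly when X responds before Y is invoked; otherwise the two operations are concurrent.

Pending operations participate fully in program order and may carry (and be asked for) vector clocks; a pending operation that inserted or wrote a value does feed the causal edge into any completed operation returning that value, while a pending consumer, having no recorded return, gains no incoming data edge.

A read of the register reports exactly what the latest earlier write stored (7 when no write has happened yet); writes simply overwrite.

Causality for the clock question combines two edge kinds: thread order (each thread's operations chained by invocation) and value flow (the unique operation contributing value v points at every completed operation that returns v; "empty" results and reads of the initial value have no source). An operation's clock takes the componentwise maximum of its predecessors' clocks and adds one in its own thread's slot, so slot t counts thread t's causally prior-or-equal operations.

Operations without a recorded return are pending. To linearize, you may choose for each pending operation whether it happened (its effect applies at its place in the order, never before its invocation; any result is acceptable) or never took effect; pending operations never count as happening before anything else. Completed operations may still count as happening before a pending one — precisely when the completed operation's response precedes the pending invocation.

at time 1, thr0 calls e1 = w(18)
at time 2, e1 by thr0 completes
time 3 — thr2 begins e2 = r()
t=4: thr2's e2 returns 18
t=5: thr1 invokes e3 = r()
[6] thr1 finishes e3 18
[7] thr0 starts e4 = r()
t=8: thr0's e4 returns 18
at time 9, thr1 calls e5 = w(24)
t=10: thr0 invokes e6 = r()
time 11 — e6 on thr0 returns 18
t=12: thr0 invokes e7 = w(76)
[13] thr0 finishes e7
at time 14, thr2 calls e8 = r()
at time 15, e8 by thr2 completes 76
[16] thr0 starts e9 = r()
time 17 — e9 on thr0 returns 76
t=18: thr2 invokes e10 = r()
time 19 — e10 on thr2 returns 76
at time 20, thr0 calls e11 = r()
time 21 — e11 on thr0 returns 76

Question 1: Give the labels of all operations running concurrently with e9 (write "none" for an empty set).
Answer: e5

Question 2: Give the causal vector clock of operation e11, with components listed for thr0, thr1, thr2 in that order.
Answer: (6, 0, 0)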